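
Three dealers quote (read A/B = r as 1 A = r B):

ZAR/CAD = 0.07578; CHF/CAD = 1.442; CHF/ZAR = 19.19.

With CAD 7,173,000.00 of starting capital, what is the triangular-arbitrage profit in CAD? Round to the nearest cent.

Profitable loop is CAD → CHF → ZAR → CAD:
CAD 7,173,000.00 ÷ 1.442 = CHF 4,974,341.19
CHF 4,974,341.19 × 19.19 = ZAR 95,457,607.49
ZAR 95,457,607.49 × 0.07578 = CAD 7,233,777.50
Profit = CAD 7,233,777.50 − CAD 7,173,000.00

Profit: CAD 60,777.50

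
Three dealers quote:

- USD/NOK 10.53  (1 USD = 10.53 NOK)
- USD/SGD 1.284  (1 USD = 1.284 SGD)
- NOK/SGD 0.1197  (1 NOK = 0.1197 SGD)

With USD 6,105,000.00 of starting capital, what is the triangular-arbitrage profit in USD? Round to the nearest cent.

Profitable loop is USD → SGD → NOK → USD:
USD 6,105,000.00 × 1.284 = SGD 7,838,820.00
SGD 7,838,820.00 ÷ 0.1197 = NOK 65,487,218.05
NOK 65,487,218.05 ÷ 10.53 = USD 6,219,109.03
Profit = USD 6,219,109.03 − USD 6,105,000.00

Profit: USD 114,109.03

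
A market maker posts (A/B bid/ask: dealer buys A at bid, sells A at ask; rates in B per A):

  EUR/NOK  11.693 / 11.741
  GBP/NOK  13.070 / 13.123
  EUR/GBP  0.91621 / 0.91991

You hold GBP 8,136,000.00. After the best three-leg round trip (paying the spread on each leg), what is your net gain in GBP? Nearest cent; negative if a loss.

Best loop GBP → NOK → EUR → GBP:
GBP 8,136,000.00 × 13.070 (sell GBP at bid) = NOK 106,337,520.00
NOK 106,337,520.00 ÷ 11.741 (buy EUR at ask) = EUR 9,056,938.93
EUR 9,056,938.93 × 0.91621 (sell EUR at bid) = GBP 8,298,058.02

Net profit: GBP 162,058.02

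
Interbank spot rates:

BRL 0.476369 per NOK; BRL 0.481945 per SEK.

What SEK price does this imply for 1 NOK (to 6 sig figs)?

NOK/SEK = 0.988430

1 NOK × 0.476369 = 0.476369 BRL
0.476369 BRL ÷ 0.481945 = 0.98843 SEK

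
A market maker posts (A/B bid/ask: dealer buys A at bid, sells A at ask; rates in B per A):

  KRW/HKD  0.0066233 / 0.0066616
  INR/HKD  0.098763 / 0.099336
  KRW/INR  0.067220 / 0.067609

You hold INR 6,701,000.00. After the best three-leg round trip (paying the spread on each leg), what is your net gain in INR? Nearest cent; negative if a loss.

Net result: INR -22,885.70 (no profitable arbitrage after spreads)

Best loop INR → HKD → KRW → INR:
INR 6,701,000.00 × 0.098763 (sell INR at bid) = HKD 661,810.86
HKD 661,810.86 ÷ 0.0066616 (buy KRW at ask) = KRW 99,347,133
KRW 99,347,133 × 0.067220 (sell KRW at bid) = INR 6,678,114.30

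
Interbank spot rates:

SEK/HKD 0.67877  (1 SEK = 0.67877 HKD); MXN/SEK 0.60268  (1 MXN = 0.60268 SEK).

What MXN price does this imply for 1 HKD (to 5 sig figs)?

1 HKD ÷ 0.67877 = 1.47325 SEK
1.47325 SEK ÷ 0.60268 = 2.4445 MXN

HKD/MXN = 2.4445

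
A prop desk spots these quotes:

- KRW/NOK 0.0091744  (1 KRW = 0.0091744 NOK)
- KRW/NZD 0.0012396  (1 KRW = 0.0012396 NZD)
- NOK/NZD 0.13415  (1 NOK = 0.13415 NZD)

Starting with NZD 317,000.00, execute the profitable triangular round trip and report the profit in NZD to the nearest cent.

Profit: NZD 2,280.56

Profitable loop is NZD → NOK → KRW → NZD:
NZD 317,000.00 ÷ 0.13415 = NOK 2,363,026.46
NOK 2,363,026.46 ÷ 0.0091744 = KRW 257,567,412
KRW 257,567,412 × 0.0012396 = NZD 319,280.56
Profit = NZD 319,280.56 − NZD 317,000.00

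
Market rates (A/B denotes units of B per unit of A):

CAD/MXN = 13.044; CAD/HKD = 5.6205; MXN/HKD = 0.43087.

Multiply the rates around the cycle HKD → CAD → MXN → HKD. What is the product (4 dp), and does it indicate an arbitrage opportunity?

1.0000 (no arbitrage)

Around HKD → CAD → MXN → HKD: 1 ÷ 5.6205 × 13.044 × 0.43087 = 0.999959
Product ≈ 1 (deviation 0.004%, within rounding noise).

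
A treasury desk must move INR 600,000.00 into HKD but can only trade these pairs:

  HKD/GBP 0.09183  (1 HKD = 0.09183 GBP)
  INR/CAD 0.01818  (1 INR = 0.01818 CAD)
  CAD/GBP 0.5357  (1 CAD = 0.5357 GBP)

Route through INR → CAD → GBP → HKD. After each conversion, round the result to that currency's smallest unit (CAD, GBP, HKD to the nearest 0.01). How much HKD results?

HKD 63,633.02

INR 600,000.00 × 0.01818 = CAD 10,908.00
CAD 10,908.00 × 0.5357 = GBP 5,843.42
GBP 5,843.42 ÷ 0.09183 = HKD 63,633.02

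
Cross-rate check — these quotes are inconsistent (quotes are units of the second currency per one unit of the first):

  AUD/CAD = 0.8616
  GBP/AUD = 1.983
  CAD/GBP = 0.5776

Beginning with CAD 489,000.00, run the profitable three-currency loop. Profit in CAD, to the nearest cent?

Profit: CAD 6,510.97

Profitable loop is CAD → AUD → GBP → CAD:
CAD 489,000.00 ÷ 0.8616 = AUD 567,548.75
AUD 567,548.75 ÷ 1.983 = GBP 286,207.13
GBP 286,207.13 ÷ 0.5776 = CAD 495,510.97
Profit = CAD 495,510.97 − CAD 489,000.00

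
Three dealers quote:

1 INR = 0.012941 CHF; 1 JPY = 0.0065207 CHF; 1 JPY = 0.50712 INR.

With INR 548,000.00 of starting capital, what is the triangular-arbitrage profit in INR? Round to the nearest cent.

Profit: INR 3,524.63

Profitable loop is INR → CHF → JPY → INR:
INR 548,000.00 × 0.012941 = CHF 7,091.67
CHF 7,091.67 ÷ 0.0065207 = JPY 1,087,562
JPY 1,087,562 × 0.50712 = INR 551,524.63
Profit = INR 551,524.63 − INR 548,000.00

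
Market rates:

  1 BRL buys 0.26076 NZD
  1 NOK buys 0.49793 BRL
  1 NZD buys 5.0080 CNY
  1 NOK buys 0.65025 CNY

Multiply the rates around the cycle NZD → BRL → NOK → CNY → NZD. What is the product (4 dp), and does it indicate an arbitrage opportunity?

1.0000 (no arbitrage)

Around NZD → BRL → NOK → CNY → NZD: 1 ÷ 0.26076 ÷ 0.49793 × 0.65025 ÷ 5.0080 = 1.000016
Product ≈ 1 (deviation 0.002%, within rounding noise).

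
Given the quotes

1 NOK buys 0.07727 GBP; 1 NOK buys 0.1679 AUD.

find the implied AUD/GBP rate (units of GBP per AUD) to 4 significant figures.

1 AUD ÷ 0.1679 = 5.95593 NOK
5.95593 NOK × 0.07727 = 0.460214 GBP

AUD/GBP = 0.4602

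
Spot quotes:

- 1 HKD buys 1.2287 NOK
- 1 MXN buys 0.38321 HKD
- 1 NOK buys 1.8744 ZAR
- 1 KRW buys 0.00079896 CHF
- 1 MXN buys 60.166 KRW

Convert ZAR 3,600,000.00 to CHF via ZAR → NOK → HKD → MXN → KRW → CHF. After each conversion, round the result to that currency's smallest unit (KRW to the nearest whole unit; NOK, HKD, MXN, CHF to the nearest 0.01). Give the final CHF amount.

CHF 196,080.19

ZAR 3,600,000.00 ÷ 1.8744 = NOK 1,920,614.60
NOK 1,920,614.60 ÷ 1.2287 = HKD 1,563,127.37
HKD 1,563,127.37 ÷ 0.38321 = MXN 4,079,035.96
MXN 4,079,035.96 × 60.166 = KRW 245,419,278
KRW 245,419,278 × 0.00079896 = CHF 196,080.19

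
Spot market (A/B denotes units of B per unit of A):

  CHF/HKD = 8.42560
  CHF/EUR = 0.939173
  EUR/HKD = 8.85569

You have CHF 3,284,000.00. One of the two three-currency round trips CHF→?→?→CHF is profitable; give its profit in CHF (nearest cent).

Profitable loop is CHF → HKD → EUR → CHF:
CHF 3,284,000.00 × 8.42560 = HKD 27,669,670.40
HKD 27,669,670.40 ÷ 8.85569 = EUR 3,124,507.57
EUR 3,124,507.57 ÷ 0.939173 = CHF 3,326,871.16
Profit = CHF 3,326,871.16 − CHF 3,284,000.00

Profit: CHF 42,871.16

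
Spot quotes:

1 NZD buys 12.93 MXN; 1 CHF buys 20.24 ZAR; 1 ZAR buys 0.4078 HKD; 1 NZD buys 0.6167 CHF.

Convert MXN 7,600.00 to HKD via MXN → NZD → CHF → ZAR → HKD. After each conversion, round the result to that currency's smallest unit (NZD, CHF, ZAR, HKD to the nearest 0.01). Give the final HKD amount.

HKD 2,991.87

MXN 7,600.00 ÷ 12.93 = NZD 587.78
NZD 587.78 × 0.6167 = CHF 362.48
CHF 362.48 × 20.24 = ZAR 7,336.60
ZAR 7,336.60 × 0.4078 = HKD 2,991.87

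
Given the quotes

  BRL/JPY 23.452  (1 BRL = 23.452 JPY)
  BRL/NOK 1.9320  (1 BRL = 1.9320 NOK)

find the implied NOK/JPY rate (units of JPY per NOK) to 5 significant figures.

1 NOK ÷ 1.9320 = 0.517598 BRL
0.517598 BRL × 23.452 = 12.1387 JPY

NOK/JPY = 12.139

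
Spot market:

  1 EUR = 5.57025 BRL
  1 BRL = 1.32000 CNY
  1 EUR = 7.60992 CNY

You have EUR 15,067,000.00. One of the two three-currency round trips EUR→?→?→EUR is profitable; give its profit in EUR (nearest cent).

Profit: EUR 527,026.25

Profitable loop is EUR → CNY → BRL → EUR:
EUR 15,067,000.00 × 7.60992 = CNY 114,658,664.64
CNY 114,658,664.64 ÷ 1.32000 = BRL 86,862,624.73
BRL 86,862,624.73 ÷ 5.57025 = EUR 15,594,026.25
Profit = EUR 15,594,026.25 − EUR 15,067,000.00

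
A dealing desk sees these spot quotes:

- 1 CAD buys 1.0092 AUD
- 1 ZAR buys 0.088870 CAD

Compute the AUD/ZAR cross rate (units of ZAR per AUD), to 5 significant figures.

AUD/ZAR = 11.150

1 AUD ÷ 1.0092 = 0.990884 CAD
0.990884 CAD ÷ 0.088870 = 11.1498 ZAR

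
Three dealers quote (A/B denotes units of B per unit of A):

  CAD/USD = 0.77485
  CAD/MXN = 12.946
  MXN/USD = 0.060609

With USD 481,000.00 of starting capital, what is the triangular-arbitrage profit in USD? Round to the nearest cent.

Profit: USD 6,079.85

Profitable loop is USD → CAD → MXN → USD:
USD 481,000.00 ÷ 0.77485 = CAD 620,765.31
CAD 620,765.31 × 12.946 = MXN 8,036,427.70
MXN 8,036,427.70 × 0.060609 = USD 487,079.85
Profit = USD 487,079.85 − USD 481,000.00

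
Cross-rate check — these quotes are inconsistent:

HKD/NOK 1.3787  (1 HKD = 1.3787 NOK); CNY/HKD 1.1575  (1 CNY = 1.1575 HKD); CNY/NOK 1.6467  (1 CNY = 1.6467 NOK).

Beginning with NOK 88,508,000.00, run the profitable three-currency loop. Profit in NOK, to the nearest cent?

Profit: NOK 2,820,481.63

Profitable loop is NOK → HKD → CNY → NOK:
NOK 88,508,000.00 ÷ 1.3787 = HKD 64,196,707.04
HKD 64,196,707.04 ÷ 1.1575 = CNY 55,461,517.96
CNY 55,461,517.96 × 1.6467 = NOK 91,328,481.63
Profit = NOK 91,328,481.63 − NOK 88,508,000.00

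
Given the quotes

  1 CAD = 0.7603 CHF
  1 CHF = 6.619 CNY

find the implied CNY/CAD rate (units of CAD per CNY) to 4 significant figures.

1 CNY ÷ 6.619 = 0.15108 CHF
0.15108 CHF ÷ 0.7603 = 0.198711 CAD

CNY/CAD = 0.1987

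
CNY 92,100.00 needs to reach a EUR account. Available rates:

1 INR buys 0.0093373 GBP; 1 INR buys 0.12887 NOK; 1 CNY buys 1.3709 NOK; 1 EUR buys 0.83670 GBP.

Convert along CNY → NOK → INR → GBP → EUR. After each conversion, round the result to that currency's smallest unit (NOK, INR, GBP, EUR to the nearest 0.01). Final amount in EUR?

EUR 10,933.64

CNY 92,100.00 × 1.3709 = NOK 126,259.89
NOK 126,259.89 ÷ 0.12887 = INR 979,746.18
INR 979,746.18 × 0.0093373 = GBP 9,148.18
GBP 9,148.18 ÷ 0.83670 = EUR 10,933.64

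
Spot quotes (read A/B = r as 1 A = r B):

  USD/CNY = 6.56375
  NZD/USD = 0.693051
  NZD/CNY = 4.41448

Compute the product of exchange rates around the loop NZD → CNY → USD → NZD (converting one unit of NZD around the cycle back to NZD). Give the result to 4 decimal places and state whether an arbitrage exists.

Around NZD → CNY → USD → NZD: 1 × 4.41448 ÷ 6.56375 ÷ 0.693051 = 0.970426
Product < 1; profitable direction is NZD → USD → CNY → NZD.

0.9704 (arbitrage exists)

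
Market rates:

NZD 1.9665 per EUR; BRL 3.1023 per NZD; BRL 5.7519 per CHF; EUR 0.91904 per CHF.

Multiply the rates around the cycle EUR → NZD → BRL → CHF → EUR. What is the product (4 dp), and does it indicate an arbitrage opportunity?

Around EUR → NZD → BRL → CHF → EUR: 1 × 1.9665 × 3.1023 ÷ 5.7519 × 0.91904 = 0.974767
Product < 1; profitable direction is EUR → CHF → BRL → NZD → EUR.

0.9748 (arbitrage exists)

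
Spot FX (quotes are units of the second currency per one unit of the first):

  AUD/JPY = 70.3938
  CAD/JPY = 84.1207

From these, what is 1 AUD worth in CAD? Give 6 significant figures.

1 AUD × 70.3938 = 70.3938 JPY
70.3938 JPY ÷ 84.1207 = 0.836819 CAD

AUD/CAD = 0.836819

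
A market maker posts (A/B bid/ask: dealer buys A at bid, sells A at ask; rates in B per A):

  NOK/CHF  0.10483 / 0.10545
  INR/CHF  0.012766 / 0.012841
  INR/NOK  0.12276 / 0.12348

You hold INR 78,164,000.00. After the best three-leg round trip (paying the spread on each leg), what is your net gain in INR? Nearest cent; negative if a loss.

Best loop INR → NOK → CHF → INR:
INR 78,164,000.00 × 0.12276 (sell INR at bid) = NOK 9,595,412.64
NOK 9,595,412.64 × 0.10483 (sell NOK at bid) = CHF 1,005,887.11
CHF 1,005,887.11 ÷ 0.012841 (buy INR at ask) = INR 78,334,016.59

Net profit: INR 170,016.59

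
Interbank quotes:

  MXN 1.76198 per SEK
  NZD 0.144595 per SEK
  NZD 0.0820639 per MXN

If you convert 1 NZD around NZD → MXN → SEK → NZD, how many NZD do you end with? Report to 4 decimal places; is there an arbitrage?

1.0000 (no arbitrage)

Around NZD → MXN → SEK → NZD: 1 ÷ 0.0820639 ÷ 1.76198 × 0.144595 = 1.000000
Product ≈ 1 (deviation 0.000%, within rounding noise).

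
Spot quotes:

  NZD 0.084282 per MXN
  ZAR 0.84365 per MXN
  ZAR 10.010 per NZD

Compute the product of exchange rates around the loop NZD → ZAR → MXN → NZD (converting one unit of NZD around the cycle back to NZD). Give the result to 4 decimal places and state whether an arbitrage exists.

1.0000 (no arbitrage)

Around NZD → ZAR → MXN → NZD: 1 × 10.010 ÷ 0.84365 × 0.084282 = 1.000015
Product ≈ 1 (deviation 0.002%, within rounding noise).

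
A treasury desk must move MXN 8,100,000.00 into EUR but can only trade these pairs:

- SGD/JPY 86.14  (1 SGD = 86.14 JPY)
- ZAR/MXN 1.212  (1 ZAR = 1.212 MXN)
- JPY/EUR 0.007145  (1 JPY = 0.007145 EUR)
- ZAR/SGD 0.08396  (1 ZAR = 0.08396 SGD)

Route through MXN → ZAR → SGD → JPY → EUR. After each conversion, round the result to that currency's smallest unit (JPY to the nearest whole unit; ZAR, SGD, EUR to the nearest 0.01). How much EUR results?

MXN 8,100,000.00 ÷ 1.212 = ZAR 6,683,168.32
ZAR 6,683,168.32 × 0.08396 = SGD 561,118.81
SGD 561,118.81 × 86.14 = JPY 48,334,774
JPY 48,334,774 × 0.007145 = EUR 345,351.96

EUR 345,351.96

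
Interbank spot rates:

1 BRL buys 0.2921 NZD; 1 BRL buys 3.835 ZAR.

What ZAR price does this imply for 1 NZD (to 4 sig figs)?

1 NZD ÷ 0.2921 = 3.42349 BRL
3.42349 BRL × 3.835 = 13.1291 ZAR

NZD/ZAR = 13.13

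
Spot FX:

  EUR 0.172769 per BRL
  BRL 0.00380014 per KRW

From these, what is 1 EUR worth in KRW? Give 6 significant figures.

EUR/KRW = 1523.12

1 EUR ÷ 0.172769 = 5.78808 BRL
5.78808 BRL ÷ 0.00380014 = 1523.12 KRW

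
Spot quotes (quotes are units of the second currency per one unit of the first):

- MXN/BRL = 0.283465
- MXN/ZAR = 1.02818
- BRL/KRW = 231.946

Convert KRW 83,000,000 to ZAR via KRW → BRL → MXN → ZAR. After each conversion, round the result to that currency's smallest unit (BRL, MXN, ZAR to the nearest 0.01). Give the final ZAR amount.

ZAR 1,297,958.81

KRW 83,000,000 ÷ 231.946 = BRL 357,841.91
BRL 357,841.91 ÷ 0.283465 = MXN 1,262,384.81
MXN 1,262,384.81 × 1.02818 = ZAR 1,297,958.81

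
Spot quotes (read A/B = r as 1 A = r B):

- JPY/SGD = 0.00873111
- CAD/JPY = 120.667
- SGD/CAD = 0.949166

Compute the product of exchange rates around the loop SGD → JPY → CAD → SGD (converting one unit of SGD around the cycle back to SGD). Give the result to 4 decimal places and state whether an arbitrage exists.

1.0000 (no arbitrage)

Around SGD → JPY → CAD → SGD: 1 ÷ 0.00873111 ÷ 120.667 ÷ 0.949166 = 1.000000
Product ≈ 1 (deviation 0.000%, within rounding noise).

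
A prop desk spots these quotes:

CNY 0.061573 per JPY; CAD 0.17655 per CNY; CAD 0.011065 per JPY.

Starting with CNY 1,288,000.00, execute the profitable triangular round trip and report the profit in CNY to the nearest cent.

Profit: CNY 23,019.78

Profitable loop is CNY → JPY → CAD → CNY:
CNY 1,288,000.00 ÷ 0.061573 = JPY 20,918,260
JPY 20,918,260 × 0.011065 = CAD 231,460.54
CAD 231,460.54 ÷ 0.17655 = CNY 1,311,019.78
Profit = CNY 1,311,019.78 − CNY 1,288,000.00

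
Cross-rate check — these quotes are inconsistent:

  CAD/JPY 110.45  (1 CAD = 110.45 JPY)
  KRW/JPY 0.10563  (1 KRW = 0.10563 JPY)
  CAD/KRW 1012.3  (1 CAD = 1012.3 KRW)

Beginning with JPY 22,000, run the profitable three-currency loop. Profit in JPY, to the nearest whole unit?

Profitable loop is JPY → KRW → CAD → JPY:
JPY 22,000 ÷ 0.10563 = KRW 208,274
KRW 208,274 ÷ 1012.3 = CAD 205.74
CAD 205.74 × 110.45 = JPY 22,724
Profit = JPY 22,724 − JPY 22,000

Profit: JPY 724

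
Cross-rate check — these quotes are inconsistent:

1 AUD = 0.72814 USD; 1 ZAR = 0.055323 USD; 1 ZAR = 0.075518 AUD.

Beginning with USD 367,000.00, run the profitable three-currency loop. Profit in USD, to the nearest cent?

Profitable loop is USD → AUD → ZAR → USD:
USD 367,000.00 ÷ 0.72814 = AUD 504,023.95
AUD 504,023.95 ÷ 0.075518 = ZAR 6,674,222.72
ZAR 6,674,222.72 × 0.055323 = USD 369,238.02
Profit = USD 369,238.02 − USD 367,000.00

Profit: USD 2,238.02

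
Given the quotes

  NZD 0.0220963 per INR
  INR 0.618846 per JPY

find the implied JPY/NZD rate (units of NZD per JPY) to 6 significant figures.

1 JPY × 0.618846 = 0.618846 INR
0.618846 INR × 0.0220963 = 0.0136742 NZD

JPY/NZD = 0.0136742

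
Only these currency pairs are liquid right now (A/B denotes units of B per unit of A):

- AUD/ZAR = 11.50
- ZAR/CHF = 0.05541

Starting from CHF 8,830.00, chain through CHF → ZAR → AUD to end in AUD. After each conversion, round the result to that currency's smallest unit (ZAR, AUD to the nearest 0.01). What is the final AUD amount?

CHF 8,830.00 ÷ 0.05541 = ZAR 159,357.52
ZAR 159,357.52 ÷ 11.50 = AUD 13,857.18

AUD 13,857.18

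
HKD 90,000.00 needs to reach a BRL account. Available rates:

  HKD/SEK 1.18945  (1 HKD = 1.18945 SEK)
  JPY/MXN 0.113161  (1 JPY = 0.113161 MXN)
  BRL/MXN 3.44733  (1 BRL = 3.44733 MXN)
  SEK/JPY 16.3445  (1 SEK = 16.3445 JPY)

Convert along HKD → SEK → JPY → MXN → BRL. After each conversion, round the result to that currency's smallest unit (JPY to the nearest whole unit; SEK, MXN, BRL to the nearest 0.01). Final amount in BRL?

HKD 90,000.00 × 1.18945 = SEK 107,050.50
SEK 107,050.50 × 16.3445 = JPY 1,749,687
JPY 1,749,687 × 0.113161 = MXN 197,996.33
MXN 197,996.33 ÷ 3.44733 = BRL 57,434.69

BRL 57,434.69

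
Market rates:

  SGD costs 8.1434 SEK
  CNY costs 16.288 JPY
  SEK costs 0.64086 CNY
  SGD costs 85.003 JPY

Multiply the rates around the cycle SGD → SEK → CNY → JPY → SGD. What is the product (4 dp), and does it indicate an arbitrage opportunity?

1.0000 (no arbitrage)

Around SGD → SEK → CNY → JPY → SGD: 1 × 8.1434 × 0.64086 × 16.288 ÷ 85.003 = 1.000006
Product ≈ 1 (deviation 0.001%, within rounding noise).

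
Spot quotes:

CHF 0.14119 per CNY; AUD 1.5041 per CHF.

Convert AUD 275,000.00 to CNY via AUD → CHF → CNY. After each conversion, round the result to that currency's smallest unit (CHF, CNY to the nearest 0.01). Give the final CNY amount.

AUD 275,000.00 ÷ 1.5041 = CHF 182,833.59
CHF 182,833.59 ÷ 0.14119 = CNY 1,294,947.16

CNY 1,294,947.16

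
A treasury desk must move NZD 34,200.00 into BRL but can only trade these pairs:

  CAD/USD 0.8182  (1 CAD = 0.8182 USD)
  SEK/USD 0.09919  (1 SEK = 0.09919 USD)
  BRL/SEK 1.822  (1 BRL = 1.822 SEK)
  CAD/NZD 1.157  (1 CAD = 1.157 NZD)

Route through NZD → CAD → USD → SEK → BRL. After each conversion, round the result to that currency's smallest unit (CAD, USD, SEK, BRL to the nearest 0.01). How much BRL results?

NZD 34,200.00 ÷ 1.157 = CAD 29,559.20
CAD 29,559.20 × 0.8182 = USD 24,185.34
USD 24,185.34 ÷ 0.09919 = SEK 243,828.41
SEK 243,828.41 ÷ 1.822 = BRL 133,824.59

BRL 133,824.59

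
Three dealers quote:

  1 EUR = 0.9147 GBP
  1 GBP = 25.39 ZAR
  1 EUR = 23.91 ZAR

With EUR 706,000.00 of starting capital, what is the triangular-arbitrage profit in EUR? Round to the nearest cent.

Profit: EUR 20,846.82

Profitable loop is EUR → ZAR → GBP → EUR:
EUR 706,000.00 × 23.91 = ZAR 16,880,460.00
ZAR 16,880,460.00 ÷ 25.39 = GBP 664,846.79
GBP 664,846.79 ÷ 0.9147 = EUR 726,846.82
Profit = EUR 726,846.82 − EUR 706,000.00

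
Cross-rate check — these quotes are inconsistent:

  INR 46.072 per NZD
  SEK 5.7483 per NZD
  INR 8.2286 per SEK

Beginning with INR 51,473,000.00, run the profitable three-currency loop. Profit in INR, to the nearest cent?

Profitable loop is INR → NZD → SEK → INR:
INR 51,473,000.00 ÷ 46.072 = NZD 1,117,229.55
NZD 1,117,229.55 × 5.7483 = SEK 6,422,170.64
SEK 6,422,170.64 × 8.2286 = INR 52,845,473.36
Profit = INR 52,845,473.36 − INR 51,473,000.00

Profit: INR 1,372,473.36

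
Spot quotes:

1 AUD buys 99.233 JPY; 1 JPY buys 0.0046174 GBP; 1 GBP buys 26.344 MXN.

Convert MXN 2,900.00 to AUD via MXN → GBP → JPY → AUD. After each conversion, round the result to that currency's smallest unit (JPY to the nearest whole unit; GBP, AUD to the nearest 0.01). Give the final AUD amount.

AUD 240.24

MXN 2,900.00 ÷ 26.344 = GBP 110.08
GBP 110.08 ÷ 0.0046174 = JPY 23,840
JPY 23,840 ÷ 99.233 = AUD 240.24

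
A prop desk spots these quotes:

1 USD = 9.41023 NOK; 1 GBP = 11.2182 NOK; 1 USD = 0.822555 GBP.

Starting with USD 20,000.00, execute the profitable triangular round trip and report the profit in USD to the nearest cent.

Profitable loop is USD → NOK → GBP → USD:
USD 20,000.00 × 9.41023 = NOK 188,204.60
NOK 188,204.60 ÷ 11.2182 = GBP 16,776.72
GBP 16,776.72 ÷ 0.822555 = USD 20,395.86
Profit = USD 20,395.86 − USD 20,000.00

Profit: USD 395.86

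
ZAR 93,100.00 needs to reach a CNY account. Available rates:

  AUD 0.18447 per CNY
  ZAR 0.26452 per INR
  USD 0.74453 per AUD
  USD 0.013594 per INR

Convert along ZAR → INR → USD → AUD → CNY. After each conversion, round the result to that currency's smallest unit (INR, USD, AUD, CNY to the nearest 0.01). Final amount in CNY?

CNY 34,836.18

ZAR 93,100.00 ÷ 0.26452 = INR 351,958.26
INR 351,958.26 × 0.013594 = USD 4,784.52
USD 4,784.52 ÷ 0.74453 = AUD 6,426.23
AUD 6,426.23 ÷ 0.18447 = CNY 34,836.18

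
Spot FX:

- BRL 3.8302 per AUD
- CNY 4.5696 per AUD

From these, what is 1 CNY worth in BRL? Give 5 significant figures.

1 CNY ÷ 4.5696 = 0.218838 AUD
0.218838 AUD × 3.8302 = 0.838192 BRL

CNY/BRL = 0.83819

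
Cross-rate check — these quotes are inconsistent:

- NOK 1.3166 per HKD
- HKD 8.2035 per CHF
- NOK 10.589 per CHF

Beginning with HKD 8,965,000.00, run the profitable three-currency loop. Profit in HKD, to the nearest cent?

Profit: HKD 179,256.06

Profitable loop is HKD → NOK → CHF → HKD:
HKD 8,965,000.00 × 1.3166 = NOK 11,803,319.00
NOK 11,803,319.00 ÷ 10.589 = CHF 1,114,677.40
CHF 1,114,677.40 × 8.2035 = HKD 9,144,256.06
Profit = HKD 9,144,256.06 − HKD 8,965,000.00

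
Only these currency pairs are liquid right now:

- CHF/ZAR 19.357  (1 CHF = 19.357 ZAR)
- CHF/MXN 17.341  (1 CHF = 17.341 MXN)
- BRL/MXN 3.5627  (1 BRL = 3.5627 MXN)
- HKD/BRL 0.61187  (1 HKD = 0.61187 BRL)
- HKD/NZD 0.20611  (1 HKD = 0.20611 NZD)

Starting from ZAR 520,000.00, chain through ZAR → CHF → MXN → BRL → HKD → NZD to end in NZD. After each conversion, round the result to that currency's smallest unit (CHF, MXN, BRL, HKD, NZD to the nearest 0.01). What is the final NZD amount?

ZAR 520,000.00 ÷ 19.357 = CHF 26,863.67
CHF 26,863.67 × 17.341 = MXN 465,842.90
MXN 465,842.90 ÷ 3.5627 = BRL 130,755.58
BRL 130,755.58 ÷ 0.61187 = HKD 213,698.30
HKD 213,698.30 × 0.20611 = NZD 44,045.36

NZD 44,045.36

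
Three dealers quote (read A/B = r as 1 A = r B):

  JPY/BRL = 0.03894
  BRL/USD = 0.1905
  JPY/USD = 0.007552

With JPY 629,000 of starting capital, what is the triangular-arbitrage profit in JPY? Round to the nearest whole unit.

Profitable loop is JPY → USD → BRL → JPY:
JPY 629,000 × 0.007552 = USD 4,750.21
USD 4,750.21 ÷ 0.1905 = BRL 24,935.48
BRL 24,935.48 ÷ 0.03894 = JPY 640,356
Profit = JPY 640,356 − JPY 629,000

Profit: JPY 11,356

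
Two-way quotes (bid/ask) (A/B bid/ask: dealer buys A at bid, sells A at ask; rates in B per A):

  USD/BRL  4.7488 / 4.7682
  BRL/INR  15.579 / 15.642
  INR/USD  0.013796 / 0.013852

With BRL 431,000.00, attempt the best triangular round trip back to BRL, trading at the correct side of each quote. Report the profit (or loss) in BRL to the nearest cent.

Net profit: BRL 8,899.95

Best loop BRL → INR → USD → BRL:
BRL 431,000.00 × 15.579 (sell BRL at bid) = INR 6,714,549.00
INR 6,714,549.00 × 0.013796 (sell INR at bid) = USD 92,633.92
USD 92,633.92 × 4.7488 (sell USD at bid) = BRL 439,899.95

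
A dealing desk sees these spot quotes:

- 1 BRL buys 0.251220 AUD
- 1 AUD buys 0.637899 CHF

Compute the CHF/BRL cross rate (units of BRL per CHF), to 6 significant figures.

CHF/BRL = 6.24013

1 CHF ÷ 0.637899 = 1.56765 AUD
1.56765 AUD ÷ 0.251220 = 6.24013 BRL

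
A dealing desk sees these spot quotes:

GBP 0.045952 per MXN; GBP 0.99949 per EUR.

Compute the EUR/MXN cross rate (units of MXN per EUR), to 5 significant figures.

EUR/MXN = 21.751

1 EUR × 0.99949 = 0.99949 GBP
0.99949 GBP ÷ 0.045952 = 21.7507 MXN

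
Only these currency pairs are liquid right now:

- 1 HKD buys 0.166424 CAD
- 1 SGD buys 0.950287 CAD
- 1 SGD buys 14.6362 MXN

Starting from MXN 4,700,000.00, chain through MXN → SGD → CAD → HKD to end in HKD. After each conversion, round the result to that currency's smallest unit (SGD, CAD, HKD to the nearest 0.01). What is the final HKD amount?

HKD 1,833,615.82

MXN 4,700,000.00 ÷ 14.6362 = SGD 321,121.60
SGD 321,121.60 × 0.950287 = CAD 305,157.68
CAD 305,157.68 ÷ 0.166424 = HKD 1,833,615.82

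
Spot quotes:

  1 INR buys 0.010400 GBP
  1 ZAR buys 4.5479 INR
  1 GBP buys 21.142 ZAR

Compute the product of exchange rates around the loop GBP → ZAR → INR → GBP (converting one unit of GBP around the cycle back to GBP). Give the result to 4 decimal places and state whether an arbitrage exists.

Around GBP → ZAR → INR → GBP: 1 × 21.142 × 4.5479 × 0.010400 = 0.999978
Product ≈ 1 (deviation 0.002%, within rounding noise).

1.0000 (no arbitrage)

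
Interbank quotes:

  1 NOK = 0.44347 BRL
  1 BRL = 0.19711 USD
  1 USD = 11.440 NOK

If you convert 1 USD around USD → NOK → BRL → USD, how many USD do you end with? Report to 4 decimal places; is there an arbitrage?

1.0000 (no arbitrage)

Around USD → NOK → BRL → USD: 1 × 11.440 × 0.44347 × 0.19711 = 0.999998
Product ≈ 1 (deviation 0.000%, within rounding noise).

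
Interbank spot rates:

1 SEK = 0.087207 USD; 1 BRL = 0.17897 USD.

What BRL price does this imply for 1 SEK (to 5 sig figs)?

SEK/BRL = 0.48727

1 SEK × 0.087207 = 0.087207 USD
0.087207 USD ÷ 0.17897 = 0.487272 BRL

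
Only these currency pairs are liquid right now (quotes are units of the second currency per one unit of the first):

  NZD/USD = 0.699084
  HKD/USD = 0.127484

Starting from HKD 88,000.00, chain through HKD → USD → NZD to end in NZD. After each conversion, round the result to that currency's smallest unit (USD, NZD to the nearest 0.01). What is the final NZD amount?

NZD 16,047.56

HKD 88,000.00 × 0.127484 = USD 11,218.59
USD 11,218.59 ÷ 0.699084 = NZD 16,047.56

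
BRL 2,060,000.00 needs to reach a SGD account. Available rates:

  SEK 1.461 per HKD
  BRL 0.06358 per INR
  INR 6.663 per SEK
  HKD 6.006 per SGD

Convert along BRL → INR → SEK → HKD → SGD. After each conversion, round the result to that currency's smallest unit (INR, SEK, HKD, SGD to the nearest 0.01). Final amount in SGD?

SGD 554,167.87

BRL 2,060,000.00 ÷ 0.06358 = INR 32,400,125.83
INR 32,400,125.83 ÷ 6.663 = SEK 4,862,693.36
SEK 4,862,693.36 ÷ 1.461 = HKD 3,328,332.21
HKD 3,328,332.21 ÷ 6.006 = SGD 554,167.87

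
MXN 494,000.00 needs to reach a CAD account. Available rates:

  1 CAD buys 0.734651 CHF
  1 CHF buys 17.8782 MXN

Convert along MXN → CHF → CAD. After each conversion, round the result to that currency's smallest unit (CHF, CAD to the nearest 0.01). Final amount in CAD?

CAD 37,611.63

MXN 494,000.00 ÷ 17.8782 = CHF 27,631.42
CHF 27,631.42 ÷ 0.734651 = CAD 37,611.63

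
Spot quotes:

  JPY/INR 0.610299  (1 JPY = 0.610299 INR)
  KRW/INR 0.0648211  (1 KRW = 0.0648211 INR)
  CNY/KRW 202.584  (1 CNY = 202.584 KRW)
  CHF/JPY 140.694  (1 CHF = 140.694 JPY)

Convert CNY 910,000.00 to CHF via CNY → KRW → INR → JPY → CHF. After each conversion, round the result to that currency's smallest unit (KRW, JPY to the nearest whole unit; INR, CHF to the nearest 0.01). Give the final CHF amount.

CHF 139,169.70

CNY 910,000.00 × 202.584 = KRW 184,351,440
KRW 184,351,440 × 0.0648211 = INR 11,949,863.13
INR 11,949,863.13 ÷ 0.610299 = JPY 19,580,342
JPY 19,580,342 ÷ 140.694 = CHF 139,169.70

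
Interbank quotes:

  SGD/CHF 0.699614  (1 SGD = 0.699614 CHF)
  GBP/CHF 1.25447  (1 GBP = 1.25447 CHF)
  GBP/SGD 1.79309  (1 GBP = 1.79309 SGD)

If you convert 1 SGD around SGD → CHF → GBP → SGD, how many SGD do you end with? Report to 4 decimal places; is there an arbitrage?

Around SGD → CHF → GBP → SGD: 1 × 0.699614 ÷ 1.25447 × 1.79309 = 1.000001
Product ≈ 1 (deviation 0.000%, within rounding noise).

1.0000 (no arbitrage)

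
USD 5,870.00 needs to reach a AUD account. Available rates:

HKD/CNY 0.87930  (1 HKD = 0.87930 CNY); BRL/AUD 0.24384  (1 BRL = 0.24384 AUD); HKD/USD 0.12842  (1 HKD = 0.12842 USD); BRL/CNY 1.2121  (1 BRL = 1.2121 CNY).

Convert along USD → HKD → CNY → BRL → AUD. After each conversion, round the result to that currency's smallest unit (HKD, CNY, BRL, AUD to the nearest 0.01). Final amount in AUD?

AUD 8,085.54

USD 5,870.00 ÷ 0.12842 = HKD 45,709.39
HKD 45,709.39 × 0.87930 = CNY 40,192.27
CNY 40,192.27 ÷ 1.2121 = BRL 33,159.20
BRL 33,159.20 × 0.24384 = AUD 8,085.54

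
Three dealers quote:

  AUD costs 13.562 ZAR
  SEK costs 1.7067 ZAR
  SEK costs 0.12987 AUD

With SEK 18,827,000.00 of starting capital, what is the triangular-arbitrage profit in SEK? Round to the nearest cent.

Profitable loop is SEK → AUD → ZAR → SEK:
SEK 18,827,000.00 × 0.12987 = AUD 2,445,062.49
AUD 2,445,062.49 × 13.562 = ZAR 33,159,937.49
ZAR 33,159,937.49 ÷ 1.7067 = SEK 19,429,271.39
Profit = SEK 19,429,271.39 − SEK 18,827,000.00

Profit: SEK 602,271.39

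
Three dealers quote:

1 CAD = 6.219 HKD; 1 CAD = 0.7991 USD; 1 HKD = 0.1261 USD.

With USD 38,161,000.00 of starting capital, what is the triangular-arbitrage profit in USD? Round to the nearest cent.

Profit: USD 724,280.32

Profitable loop is USD → HKD → CAD → USD:
USD 38,161,000.00 ÷ 0.1261 = HKD 302,624,900.87
HKD 302,624,900.87 ÷ 6.219 = CAD 48,661,344.41
CAD 48,661,344.41 × 0.7991 = USD 38,885,280.32
Profit = USD 38,885,280.32 − USD 38,161,000.00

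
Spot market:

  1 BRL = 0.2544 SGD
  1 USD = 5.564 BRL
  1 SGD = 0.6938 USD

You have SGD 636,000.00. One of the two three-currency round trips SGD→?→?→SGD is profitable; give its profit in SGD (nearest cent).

Profit: SGD 11,617.52

Profitable loop is SGD → BRL → USD → SGD:
SGD 636,000.00 ÷ 0.2544 = BRL 2,500,000.00
BRL 2,500,000.00 ÷ 5.564 = USD 449,317.04
USD 449,317.04 ÷ 0.6938 = SGD 647,617.52
Profit = SGD 647,617.52 − SGD 636,000.00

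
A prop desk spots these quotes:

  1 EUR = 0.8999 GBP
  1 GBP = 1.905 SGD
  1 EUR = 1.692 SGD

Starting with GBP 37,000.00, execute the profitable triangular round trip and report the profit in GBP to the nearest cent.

Profitable loop is GBP → SGD → EUR → GBP:
GBP 37,000.00 × 1.905 = SGD 70,485.00
SGD 70,485.00 ÷ 1.692 = EUR 41,657.80
EUR 41,657.80 × 0.8999 = GBP 37,487.86
Profit = GBP 37,487.86 − GBP 37,000.00

Profit: GBP 487.86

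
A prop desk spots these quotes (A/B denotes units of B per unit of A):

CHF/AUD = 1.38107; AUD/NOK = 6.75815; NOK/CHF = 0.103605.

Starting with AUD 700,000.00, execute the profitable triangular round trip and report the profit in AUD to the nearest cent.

Profit: AUD 23,892.05

Profitable loop is AUD → CHF → NOK → AUD:
AUD 700,000.00 ÷ 1.38107 = CHF 506,853.38
CHF 506,853.38 ÷ 0.103605 = NOK 4,892,171.05
NOK 4,892,171.05 ÷ 6.75815 = AUD 723,892.05
Profit = AUD 723,892.05 − AUD 700,000.00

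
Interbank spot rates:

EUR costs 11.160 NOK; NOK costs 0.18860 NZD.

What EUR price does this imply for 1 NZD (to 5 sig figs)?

1 NZD ÷ 0.18860 = 5.30223 NOK
5.30223 NOK ÷ 11.160 = 0.47511 EUR

NZD/EUR = 0.47511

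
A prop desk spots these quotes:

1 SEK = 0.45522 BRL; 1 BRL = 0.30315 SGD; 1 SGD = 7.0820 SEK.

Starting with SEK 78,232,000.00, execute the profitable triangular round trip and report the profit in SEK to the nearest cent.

Profitable loop is SEK → SGD → BRL → SEK:
SEK 78,232,000.00 ÷ 7.0820 = SGD 11,046,597.01
SGD 11,046,597.01 ÷ 0.30315 = BRL 36,439,376.57
BRL 36,439,376.57 ÷ 0.45522 = SEK 80,047,837.46
Profit = SEK 80,047,837.46 − SEK 78,232,000.00

Profit: SEK 1,815,837.46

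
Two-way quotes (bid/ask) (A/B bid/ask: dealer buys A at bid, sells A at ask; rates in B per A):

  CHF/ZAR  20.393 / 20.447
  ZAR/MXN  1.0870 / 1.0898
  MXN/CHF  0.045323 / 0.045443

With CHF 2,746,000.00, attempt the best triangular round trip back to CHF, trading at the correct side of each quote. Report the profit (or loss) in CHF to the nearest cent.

Best loop CHF → ZAR → MXN → CHF:
CHF 2,746,000.00 × 20.393 (sell CHF at bid) = ZAR 55,999,178.00
ZAR 55,999,178.00 × 1.0870 (sell ZAR at bid) = MXN 60,871,106.49
MXN 60,871,106.49 × 0.045323 (sell MXN at bid) = CHF 2,758,861.16

Net profit: CHF 12,861.16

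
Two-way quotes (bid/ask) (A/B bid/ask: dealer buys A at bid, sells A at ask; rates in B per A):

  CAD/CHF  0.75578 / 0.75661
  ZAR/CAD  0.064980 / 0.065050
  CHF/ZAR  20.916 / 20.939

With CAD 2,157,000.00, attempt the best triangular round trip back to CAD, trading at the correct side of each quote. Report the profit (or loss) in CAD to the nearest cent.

Best loop CAD → CHF → ZAR → CAD:
CAD 2,157,000.00 × 0.75578 (sell CAD at bid) = CHF 1,630,217.46
CHF 1,630,217.46 × 20.916 (sell CHF at bid) = ZAR 34,097,628.39
ZAR 34,097,628.39 × 0.064980 (sell ZAR at bid) = CAD 2,215,663.89

Net profit: CAD 58,663.89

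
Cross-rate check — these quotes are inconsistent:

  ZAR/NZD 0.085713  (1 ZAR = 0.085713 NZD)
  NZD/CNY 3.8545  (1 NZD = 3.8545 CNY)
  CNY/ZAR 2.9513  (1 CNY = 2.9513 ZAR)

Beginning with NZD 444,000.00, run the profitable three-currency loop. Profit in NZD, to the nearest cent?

Profit: NZD 11,359.99

Profitable loop is NZD → ZAR → CNY → NZD:
NZD 444,000.00 ÷ 0.085713 = ZAR 5,180,077.70
ZAR 5,180,077.70 ÷ 2.9513 = CNY 1,755,185.07
CNY 1,755,185.07 ÷ 3.8545 = NZD 455,359.99
Profit = NZD 455,359.99 − NZD 444,000.00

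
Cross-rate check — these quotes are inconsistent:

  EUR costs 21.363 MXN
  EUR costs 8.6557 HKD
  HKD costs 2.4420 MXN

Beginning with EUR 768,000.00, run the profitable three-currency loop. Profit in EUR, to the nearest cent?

Profitable loop is EUR → MXN → HKD → EUR:
EUR 768,000.00 × 21.363 = MXN 16,406,784.00
MXN 16,406,784.00 ÷ 2.4420 = HKD 6,718,584.77
HKD 6,718,584.77 ÷ 8.6557 = EUR 776,203.52
Profit = EUR 776,203.52 − EUR 768,000.00

Profit: EUR 8,203.52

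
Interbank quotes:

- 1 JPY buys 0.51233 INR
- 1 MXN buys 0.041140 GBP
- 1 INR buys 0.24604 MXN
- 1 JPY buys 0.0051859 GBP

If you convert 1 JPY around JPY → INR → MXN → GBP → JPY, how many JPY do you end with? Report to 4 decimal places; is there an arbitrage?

1.0000 (no arbitrage)

Around JPY → INR → MXN → GBP → JPY: 1 × 0.51233 × 0.24604 × 0.041140 ÷ 0.0051859 = 0.999990
Product ≈ 1 (deviation 0.001%, within rounding noise).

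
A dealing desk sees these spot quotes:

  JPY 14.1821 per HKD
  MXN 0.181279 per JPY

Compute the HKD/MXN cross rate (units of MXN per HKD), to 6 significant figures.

1 HKD × 14.1821 = 14.1821 JPY
14.1821 JPY × 0.181279 = 2.57092 MXN

HKD/MXN = 2.57092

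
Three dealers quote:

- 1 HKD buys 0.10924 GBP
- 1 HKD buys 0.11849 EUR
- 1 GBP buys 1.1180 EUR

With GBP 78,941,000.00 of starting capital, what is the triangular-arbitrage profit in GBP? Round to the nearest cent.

Profit: GBP 2,425,272.18

Profitable loop is GBP → EUR → HKD → GBP:
GBP 78,941,000.00 × 1.1180 = EUR 88,256,038.00
EUR 88,256,038.00 ÷ 0.11849 = HKD 744,839,547.64
HKD 744,839,547.64 × 0.10924 = GBP 81,366,272.18
Profit = GBP 81,366,272.18 − GBP 78,941,000.00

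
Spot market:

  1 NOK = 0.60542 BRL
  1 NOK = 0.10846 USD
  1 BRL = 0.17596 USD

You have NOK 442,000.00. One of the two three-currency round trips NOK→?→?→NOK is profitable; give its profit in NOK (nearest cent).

Profit: NOK 8,008.95

Profitable loop is NOK → USD → BRL → NOK:
NOK 442,000.00 × 0.10846 = USD 47,939.32
USD 47,939.32 ÷ 0.17596 = BRL 272,444.42
BRL 272,444.42 ÷ 0.60542 = NOK 450,008.95
Profit = NOK 450,008.95 − NOK 442,000.00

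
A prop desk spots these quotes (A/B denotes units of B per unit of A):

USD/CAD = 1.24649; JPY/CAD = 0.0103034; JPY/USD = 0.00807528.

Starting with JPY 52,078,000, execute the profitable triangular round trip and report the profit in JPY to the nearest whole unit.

Profit: JPY 1,229,519

Profitable loop is JPY → CAD → USD → JPY:
JPY 52,078,000 × 0.0103034 = CAD 536,580.47
CAD 536,580.47 ÷ 1.24649 = USD 430,473.14
USD 430,473.14 ÷ 0.00807528 = JPY 53,307,519
Profit = JPY 53,307,519 − JPY 52,078,000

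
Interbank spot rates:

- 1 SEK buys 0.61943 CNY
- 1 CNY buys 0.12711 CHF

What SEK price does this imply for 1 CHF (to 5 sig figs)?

CHF/SEK = 12.701

1 CHF ÷ 0.12711 = 7.8672 CNY
7.8672 CNY ÷ 0.61943 = 12.7007 SEK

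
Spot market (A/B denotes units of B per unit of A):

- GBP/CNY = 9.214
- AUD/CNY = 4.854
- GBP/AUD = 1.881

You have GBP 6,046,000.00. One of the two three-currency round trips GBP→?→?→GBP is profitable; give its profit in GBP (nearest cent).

Profit: GBP 55,375.91

Profitable loop is GBP → CNY → AUD → GBP:
GBP 6,046,000.00 × 9.214 = CNY 55,707,844.00
CNY 55,707,844.00 ÷ 4.854 = AUD 11,476,688.09
AUD 11,476,688.09 ÷ 1.881 = GBP 6,101,375.91
Profit = GBP 6,101,375.91 − GBP 6,046,000.00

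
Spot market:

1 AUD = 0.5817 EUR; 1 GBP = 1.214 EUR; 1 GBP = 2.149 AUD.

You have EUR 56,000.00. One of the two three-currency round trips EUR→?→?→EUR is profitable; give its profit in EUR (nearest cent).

Profit: EUR 1,664.01

Profitable loop is EUR → GBP → AUD → EUR:
EUR 56,000.00 ÷ 1.214 = GBP 46,128.50
GBP 46,128.50 × 2.149 = AUD 99,130.15
AUD 99,130.15 × 0.5817 = EUR 57,664.01
Profit = EUR 57,664.01 − EUR 56,000.00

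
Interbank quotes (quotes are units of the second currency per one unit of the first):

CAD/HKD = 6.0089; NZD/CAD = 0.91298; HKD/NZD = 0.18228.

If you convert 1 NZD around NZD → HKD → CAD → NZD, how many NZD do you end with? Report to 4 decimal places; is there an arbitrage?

1.0000 (no arbitrage)

Around NZD → HKD → CAD → NZD: 1 ÷ 0.18228 ÷ 6.0089 ÷ 0.91298 = 1.000011
Product ≈ 1 (deviation 0.001%, within rounding noise).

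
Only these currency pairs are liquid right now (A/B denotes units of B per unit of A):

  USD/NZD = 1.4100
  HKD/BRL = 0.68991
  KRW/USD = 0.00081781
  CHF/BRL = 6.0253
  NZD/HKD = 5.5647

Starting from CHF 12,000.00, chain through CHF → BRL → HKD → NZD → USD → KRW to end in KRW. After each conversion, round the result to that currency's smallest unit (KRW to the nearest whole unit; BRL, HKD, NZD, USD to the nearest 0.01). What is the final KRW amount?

CHF 12,000.00 × 6.0253 = BRL 72,303.60
BRL 72,303.60 ÷ 0.68991 = HKD 104,801.50
HKD 104,801.50 ÷ 5.5647 = NZD 18,833.27
NZD 18,833.27 ÷ 1.4100 = USD 13,356.93
USD 13,356.93 ÷ 0.00081781 = KRW 16,332,559

KRW 16,332,559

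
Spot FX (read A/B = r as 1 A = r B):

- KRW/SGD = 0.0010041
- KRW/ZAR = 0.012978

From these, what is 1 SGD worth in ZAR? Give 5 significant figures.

SGD/ZAR = 12.925

1 SGD ÷ 0.0010041 = 995.917 KRW
995.917 KRW × 0.012978 = 12.925 ZAR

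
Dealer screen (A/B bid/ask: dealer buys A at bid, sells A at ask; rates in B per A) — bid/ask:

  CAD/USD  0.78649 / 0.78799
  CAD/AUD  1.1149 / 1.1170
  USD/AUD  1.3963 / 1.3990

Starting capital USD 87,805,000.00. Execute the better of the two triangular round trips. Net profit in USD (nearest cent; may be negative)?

Net profit: USD 995,772.15

Best loop USD → CAD → AUD → USD:
USD 87,805,000.00 ÷ 0.78799 (buy CAD at ask) = CAD 111,429,079.05
CAD 111,429,079.05 × 1.1149 (sell CAD at bid) = AUD 124,232,280.23
AUD 124,232,280.23 ÷ 1.3990 (buy USD at ask) = USD 88,800,772.15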